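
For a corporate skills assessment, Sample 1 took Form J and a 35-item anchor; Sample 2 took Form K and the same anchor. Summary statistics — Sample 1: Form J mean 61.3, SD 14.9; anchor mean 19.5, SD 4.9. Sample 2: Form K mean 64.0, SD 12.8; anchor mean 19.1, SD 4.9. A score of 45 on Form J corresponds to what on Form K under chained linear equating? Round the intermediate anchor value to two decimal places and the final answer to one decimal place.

Form J → anchor (Sample 1): v = (4.9/14.9)(45 − 61.3) + 19.5 = 14.14
anchor → Form K (Sample 2): y = (12.8/4.9)(14.14 − 19.1) + 64.0 = 51.0

51.0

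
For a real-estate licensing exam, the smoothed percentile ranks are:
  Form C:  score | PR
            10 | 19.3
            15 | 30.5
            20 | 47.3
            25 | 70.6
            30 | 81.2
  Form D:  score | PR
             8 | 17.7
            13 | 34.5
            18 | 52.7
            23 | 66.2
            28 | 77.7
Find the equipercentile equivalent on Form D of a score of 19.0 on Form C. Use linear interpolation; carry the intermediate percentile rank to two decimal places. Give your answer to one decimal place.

PR of 19.0 on Form C: 30.5 + (19.0 − 15)/(20 − 15) × (47.3 − 30.5) = 43.94
On Form D, PR 43.94 falls between score 13 (PR 34.5) and 18 (PR 52.7).
Interpolate: 13 + (43.94 − 34.5)/(52.7 − 34.5) × (18 − 13) = 15.6

15.6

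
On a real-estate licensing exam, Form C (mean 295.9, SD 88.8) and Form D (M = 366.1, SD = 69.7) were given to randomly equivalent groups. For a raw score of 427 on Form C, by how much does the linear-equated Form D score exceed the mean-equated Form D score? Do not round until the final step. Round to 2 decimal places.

Mean-equated: 427 + (366.1 − 295.9) = 497.20
Linear-equated: (69.7/88.8)(427 − 295.9) + 366.1 = 469.002
Difference = 469.002 − 497.20 = -28.20

-28.20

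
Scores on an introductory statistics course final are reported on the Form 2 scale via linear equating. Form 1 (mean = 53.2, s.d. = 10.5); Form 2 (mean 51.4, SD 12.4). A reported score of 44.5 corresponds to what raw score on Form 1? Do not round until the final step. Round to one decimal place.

47.4

Invert y = (SD_Y/SD_X)(x − M_X) + M_Y:
x = (SD_X/SD_Y)(y − M_Y) + M_X = (10.5/12.4)(44.5 − 51.4) + 53.2
x = 0.846774 × -6.900 + 53.2 = 47.4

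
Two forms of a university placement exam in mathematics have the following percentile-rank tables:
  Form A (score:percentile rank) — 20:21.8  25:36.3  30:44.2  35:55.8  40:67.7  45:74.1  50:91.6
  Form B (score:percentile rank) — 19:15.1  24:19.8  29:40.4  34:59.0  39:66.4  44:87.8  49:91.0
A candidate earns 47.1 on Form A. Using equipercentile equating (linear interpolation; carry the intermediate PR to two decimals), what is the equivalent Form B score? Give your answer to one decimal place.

PR of 47.1 on Form A: 74.1 + (47.1 − 45)/(50 − 45) × (91.6 − 74.1) = 81.45
On Form B, PR 81.45 falls between score 39 (PR 66.4) and 44 (PR 87.8).
Interpolate: 39 + (81.45 − 66.4)/(87.8 − 66.4) × (44 − 39) = 42.5

42.5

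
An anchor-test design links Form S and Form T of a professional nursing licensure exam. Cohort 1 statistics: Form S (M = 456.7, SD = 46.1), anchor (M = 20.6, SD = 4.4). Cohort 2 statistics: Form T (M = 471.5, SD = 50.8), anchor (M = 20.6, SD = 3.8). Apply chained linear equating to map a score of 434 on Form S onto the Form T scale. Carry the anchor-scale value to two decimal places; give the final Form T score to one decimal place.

442.5

Form S → anchor (Cohort 1): v = (4.4/46.1)(434 − 456.7) + 20.6 = 18.43
anchor → Form T (Cohort 2): y = (50.8/3.8)(18.43 − 20.6) + 471.5 = 442.5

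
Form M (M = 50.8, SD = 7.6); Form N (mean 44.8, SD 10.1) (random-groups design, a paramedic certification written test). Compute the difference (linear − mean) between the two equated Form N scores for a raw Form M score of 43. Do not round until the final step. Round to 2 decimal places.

Mean-equated: 43 + (44.8 − 50.8) = 37.00
Linear-equated: (10.1/7.6)(43 − 50.8) + 44.8 = 34.434
Difference = 34.434 − 37.00 = -2.57

-2.57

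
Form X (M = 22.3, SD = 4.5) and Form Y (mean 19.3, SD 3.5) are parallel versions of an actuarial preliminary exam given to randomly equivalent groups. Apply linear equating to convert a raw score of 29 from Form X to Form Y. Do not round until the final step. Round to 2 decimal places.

24.51

Linear equating: y = (SD_Y/SD_X)(x − M_X) + M_Y
y = (3.5/4.5)(29 − 22.3) + 19.3
y = 0.777778 × 6.7 + 19.3 = 5.2111 + 19.3 = 24.51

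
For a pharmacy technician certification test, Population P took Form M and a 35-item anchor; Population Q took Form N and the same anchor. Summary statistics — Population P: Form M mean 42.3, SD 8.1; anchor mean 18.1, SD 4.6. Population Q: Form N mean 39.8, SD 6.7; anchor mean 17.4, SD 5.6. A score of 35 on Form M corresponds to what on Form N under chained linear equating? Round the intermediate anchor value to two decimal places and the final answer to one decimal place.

Form M → anchor (Population P): v = (4.6/8.1)(35 − 42.3) + 18.1 = 13.95
anchor → Form N (Population Q): y = (6.7/5.6)(13.95 − 17.4) + 39.8 = 35.7

35.7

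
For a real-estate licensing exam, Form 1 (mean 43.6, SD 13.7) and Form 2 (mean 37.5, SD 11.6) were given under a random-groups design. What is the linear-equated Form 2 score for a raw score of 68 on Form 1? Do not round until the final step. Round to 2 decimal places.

58.16

Linear equating: y = (SD_Y/SD_X)(x − M_X) + M_Y
y = (11.6/13.7)(68 − 43.6) + 37.5
y = 0.846715 × 24.4 + 37.5 = 20.6599 + 37.5 = 58.16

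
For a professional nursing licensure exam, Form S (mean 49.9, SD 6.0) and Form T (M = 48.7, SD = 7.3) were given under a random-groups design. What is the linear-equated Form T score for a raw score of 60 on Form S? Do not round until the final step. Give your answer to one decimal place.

Linear equating: y = (SD_Y/SD_X)(x − M_X) + M_Y
y = (7.3/6.0)(60 − 49.9) + 48.7
y = 1.216667 × 10.1 + 48.7 = 12.2883 + 48.7 = 61.0

61.0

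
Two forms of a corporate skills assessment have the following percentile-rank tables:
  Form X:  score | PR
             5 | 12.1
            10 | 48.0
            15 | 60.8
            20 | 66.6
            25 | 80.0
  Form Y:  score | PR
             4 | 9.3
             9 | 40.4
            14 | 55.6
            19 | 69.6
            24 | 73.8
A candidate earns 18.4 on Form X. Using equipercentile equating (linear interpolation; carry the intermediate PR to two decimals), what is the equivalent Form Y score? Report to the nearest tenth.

17.3

PR of 18.4 on Form X: 60.8 + (18.4 − 15)/(20 − 15) × (66.6 − 60.8) = 64.74
On Form Y, PR 64.74 falls between score 14 (PR 55.6) and 19 (PR 69.6).
Interpolate: 14 + (64.74 − 55.6)/(69.6 − 55.6) × (19 − 14) = 17.3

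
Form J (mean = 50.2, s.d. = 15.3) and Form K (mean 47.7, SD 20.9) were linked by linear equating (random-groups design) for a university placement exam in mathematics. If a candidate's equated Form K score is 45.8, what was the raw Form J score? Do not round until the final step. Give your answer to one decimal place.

Invert y = (SD_Y/SD_X)(x − M_X) + M_Y:
x = (SD_X/SD_Y)(y − M_Y) + M_X = (15.3/20.9)(45.8 − 47.7) + 50.2
x = 0.732057 × -1.900 + 50.2 = 48.8

48.8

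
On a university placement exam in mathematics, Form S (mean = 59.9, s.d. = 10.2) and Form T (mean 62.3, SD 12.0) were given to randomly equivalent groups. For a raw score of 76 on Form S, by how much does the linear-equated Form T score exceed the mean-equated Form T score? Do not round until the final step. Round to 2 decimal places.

2.84

Mean-equated: 76 + (62.3 − 59.9) = 78.40
Linear-equated: (12.0/10.2)(76 − 59.9) + 62.3 = 81.241
Difference = 81.241 − 78.40 = 2.84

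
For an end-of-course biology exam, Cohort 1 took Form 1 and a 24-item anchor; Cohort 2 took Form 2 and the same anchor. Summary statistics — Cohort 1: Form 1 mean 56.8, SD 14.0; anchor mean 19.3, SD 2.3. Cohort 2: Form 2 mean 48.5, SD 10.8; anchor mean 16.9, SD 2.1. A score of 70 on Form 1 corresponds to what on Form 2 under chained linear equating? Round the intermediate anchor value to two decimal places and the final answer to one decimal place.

Form 1 → anchor (Cohort 1): v = (2.3/14.0)(70 − 56.8) + 19.3 = 21.47
anchor → Form 2 (Cohort 2): y = (10.8/2.1)(21.47 − 16.9) + 48.5 = 72.0

72.0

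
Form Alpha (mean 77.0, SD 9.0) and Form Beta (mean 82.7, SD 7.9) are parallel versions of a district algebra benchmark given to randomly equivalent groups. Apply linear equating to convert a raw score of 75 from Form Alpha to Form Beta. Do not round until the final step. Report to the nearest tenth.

Linear equating: y = (SD_Y/SD_X)(x − M_X) + M_Y
y = (7.9/9.0)(75 − 77.0) + 82.7
y = 0.877778 × -2.0 + 82.7 = -1.7556 + 82.7 = 80.9

80.9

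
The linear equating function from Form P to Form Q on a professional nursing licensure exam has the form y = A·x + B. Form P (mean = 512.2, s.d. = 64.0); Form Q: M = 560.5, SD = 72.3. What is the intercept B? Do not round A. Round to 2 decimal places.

-18.13

A = SD_Y / SD_X = 72.3 / 64.0 = 1.129687
B = M_Y − A·M_X = 560.5 − 1.129687 × 512.2 = -18.13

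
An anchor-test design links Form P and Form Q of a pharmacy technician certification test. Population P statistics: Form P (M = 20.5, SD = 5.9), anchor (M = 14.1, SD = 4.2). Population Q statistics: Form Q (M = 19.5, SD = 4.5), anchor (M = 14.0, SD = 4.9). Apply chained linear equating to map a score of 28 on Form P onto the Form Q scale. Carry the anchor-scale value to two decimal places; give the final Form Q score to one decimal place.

Form P → anchor (Population P): v = (4.2/5.9)(28 − 20.5) + 14.1 = 19.44
anchor → Form Q (Population Q): y = (4.5/4.9)(19.44 − 14.0) + 19.5 = 24.5

24.5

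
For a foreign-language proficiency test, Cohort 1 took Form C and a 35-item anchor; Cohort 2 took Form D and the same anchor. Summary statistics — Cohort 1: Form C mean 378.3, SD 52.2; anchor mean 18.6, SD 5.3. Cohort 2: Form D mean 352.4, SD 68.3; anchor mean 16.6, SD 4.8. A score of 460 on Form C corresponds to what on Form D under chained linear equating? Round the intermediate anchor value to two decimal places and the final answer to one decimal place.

499.0

Form C → anchor (Cohort 1): v = (5.3/52.2)(460 − 378.3) + 18.6 = 26.90
anchor → Form D (Cohort 2): y = (68.3/4.8)(26.90 − 16.6) + 352.4 = 499.0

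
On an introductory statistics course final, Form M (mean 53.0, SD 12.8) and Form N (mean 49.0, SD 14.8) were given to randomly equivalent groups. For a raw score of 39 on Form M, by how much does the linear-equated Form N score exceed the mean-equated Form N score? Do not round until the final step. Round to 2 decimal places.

-2.19

Mean-equated: 39 + (49.0 − 53.0) = 35.00
Linear-equated: (14.8/12.8)(39 − 53.0) + 49.0 = 32.812
Difference = 32.812 − 35.00 = -2.19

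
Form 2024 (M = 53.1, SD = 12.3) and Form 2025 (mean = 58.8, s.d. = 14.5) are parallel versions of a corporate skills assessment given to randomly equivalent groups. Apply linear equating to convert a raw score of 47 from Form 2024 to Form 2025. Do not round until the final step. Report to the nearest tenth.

51.6

Linear equating: y = (SD_Y/SD_X)(x − M_X) + M_Y
y = (14.5/12.3)(47 − 53.1) + 58.8
y = 1.178862 × -6.1 + 58.8 = -7.1911 + 58.8 = 51.6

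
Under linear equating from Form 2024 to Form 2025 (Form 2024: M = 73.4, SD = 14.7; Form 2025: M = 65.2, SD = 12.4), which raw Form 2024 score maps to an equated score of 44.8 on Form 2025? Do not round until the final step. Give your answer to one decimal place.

Invert y = (SD_Y/SD_X)(x − M_X) + M_Y:
x = (SD_X/SD_Y)(y − M_Y) + M_X = (14.7/12.4)(44.8 − 65.2) + 73.4
x = 1.185484 × -20.400 + 73.4 = 49.2

49.2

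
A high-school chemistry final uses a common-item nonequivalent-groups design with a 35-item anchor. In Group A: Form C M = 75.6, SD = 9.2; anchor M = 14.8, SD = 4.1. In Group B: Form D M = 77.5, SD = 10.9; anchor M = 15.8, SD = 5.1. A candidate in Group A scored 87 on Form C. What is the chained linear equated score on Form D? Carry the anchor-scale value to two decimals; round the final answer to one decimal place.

86.2

Form C → anchor (Group A): v = (4.1/9.2)(87 − 75.6) + 14.8 = 19.88
anchor → Form D (Group B): y = (10.9/5.1)(19.88 − 15.8) + 77.5 = 86.2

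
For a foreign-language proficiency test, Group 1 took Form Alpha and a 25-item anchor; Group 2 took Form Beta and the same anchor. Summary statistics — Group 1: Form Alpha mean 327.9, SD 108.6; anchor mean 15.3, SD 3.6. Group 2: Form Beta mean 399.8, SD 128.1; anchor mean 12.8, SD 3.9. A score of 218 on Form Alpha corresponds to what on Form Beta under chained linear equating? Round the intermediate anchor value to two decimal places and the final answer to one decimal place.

362.4

Form Alpha → anchor (Group 1): v = (3.6/108.6)(218 − 327.9) + 15.3 = 11.66
anchor → Form Beta (Group 2): y = (128.1/3.9)(11.66 − 12.8) + 399.8 = 362.4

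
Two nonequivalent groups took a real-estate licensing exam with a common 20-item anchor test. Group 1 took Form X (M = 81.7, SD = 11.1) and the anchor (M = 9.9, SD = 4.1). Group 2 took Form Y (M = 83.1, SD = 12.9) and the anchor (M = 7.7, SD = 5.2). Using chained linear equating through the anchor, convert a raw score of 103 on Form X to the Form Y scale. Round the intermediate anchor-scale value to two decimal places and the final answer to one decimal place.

108.1

Form X → anchor (Group 1): v = (4.1/11.1)(103 − 81.7) + 9.9 = 17.77
anchor → Form Y (Group 2): y = (12.9/5.2)(17.77 − 7.7) + 83.1 = 108.1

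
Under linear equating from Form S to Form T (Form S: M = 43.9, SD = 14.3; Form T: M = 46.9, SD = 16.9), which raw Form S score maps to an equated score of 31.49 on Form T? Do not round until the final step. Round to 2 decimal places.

30.86

Invert y = (SD_Y/SD_X)(x − M_X) + M_Y:
x = (SD_X/SD_Y)(y − M_Y) + M_X = (14.3/16.9)(31.49 − 46.9) + 43.9
x = 0.846154 × -15.410 + 43.9 = 30.86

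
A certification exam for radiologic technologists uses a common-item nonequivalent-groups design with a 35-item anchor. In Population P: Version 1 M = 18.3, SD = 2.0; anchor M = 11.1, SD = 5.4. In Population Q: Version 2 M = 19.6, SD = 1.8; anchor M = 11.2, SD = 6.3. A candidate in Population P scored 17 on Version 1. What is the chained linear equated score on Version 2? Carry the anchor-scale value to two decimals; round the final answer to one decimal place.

18.6

Version 1 → anchor (Population P): v = (5.4/2.0)(17 − 18.3) + 11.1 = 7.59
anchor → Version 2 (Population Q): y = (1.8/6.3)(7.59 − 11.2) + 19.6 = 18.6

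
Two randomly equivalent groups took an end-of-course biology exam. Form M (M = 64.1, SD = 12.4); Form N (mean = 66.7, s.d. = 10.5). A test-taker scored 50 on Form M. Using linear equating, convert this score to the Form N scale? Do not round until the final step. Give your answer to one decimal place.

Linear equating: y = (SD_Y/SD_X)(x − M_X) + M_Y
y = (10.5/12.4)(50 − 64.1) + 66.7
y = 0.846774 × -14.1 + 66.7 = -11.9395 + 66.7 = 54.8

54.8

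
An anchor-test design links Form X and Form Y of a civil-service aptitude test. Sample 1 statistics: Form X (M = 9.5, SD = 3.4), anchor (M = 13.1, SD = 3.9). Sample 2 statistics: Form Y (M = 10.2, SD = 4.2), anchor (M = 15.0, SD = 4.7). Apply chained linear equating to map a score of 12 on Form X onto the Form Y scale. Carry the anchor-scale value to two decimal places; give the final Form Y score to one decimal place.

11.1

Form X → anchor (Sample 1): v = (3.9/3.4)(12 − 9.5) + 13.1 = 15.97
anchor → Form Y (Sample 2): y = (4.2/4.7)(15.97 − 15.0) + 10.2 = 11.1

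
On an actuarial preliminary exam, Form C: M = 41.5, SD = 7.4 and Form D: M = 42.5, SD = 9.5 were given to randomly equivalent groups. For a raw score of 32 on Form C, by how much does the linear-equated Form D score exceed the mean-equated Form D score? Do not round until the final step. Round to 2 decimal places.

Mean-equated: 32 + (42.5 − 41.5) = 33.00
Linear-equated: (9.5/7.4)(32 − 41.5) + 42.5 = 30.304
Difference = 30.304 − 33.00 = -2.70

-2.70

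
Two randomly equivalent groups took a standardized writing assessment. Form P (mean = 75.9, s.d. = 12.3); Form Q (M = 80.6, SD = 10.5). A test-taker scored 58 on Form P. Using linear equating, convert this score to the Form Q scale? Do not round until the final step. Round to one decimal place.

65.3

Linear equating: y = (SD_Y/SD_X)(x − M_X) + M_Y
y = (10.5/12.3)(58 − 75.9) + 80.6
y = 0.853659 × -17.9 + 80.6 = -15.2805 + 80.6 = 65.3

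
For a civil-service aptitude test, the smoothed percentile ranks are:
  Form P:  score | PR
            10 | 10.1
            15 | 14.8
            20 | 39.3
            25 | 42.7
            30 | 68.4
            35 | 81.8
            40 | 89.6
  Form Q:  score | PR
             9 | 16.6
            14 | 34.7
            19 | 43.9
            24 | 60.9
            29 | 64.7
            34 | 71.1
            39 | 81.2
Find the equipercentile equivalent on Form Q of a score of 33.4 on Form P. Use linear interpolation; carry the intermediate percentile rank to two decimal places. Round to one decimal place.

PR of 33.4 on Form P: 68.4 + (33.4 − 30)/(35 − 30) × (81.8 − 68.4) = 77.51
On Form Q, PR 77.51 falls between score 34 (PR 71.1) and 39 (PR 81.2).
Interpolate: 34 + (77.51 − 71.1)/(81.2 − 71.1) × (39 − 34) = 37.2

37.2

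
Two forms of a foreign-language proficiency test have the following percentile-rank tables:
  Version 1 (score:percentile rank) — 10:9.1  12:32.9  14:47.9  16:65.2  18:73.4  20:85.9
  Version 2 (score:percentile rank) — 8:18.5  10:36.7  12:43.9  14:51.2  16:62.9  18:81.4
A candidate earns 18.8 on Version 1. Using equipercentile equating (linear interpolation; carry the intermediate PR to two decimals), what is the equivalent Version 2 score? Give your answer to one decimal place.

17.7

PR of 18.8 on Version 1: 73.4 + (18.8 − 18)/(20 − 18) × (85.9 − 73.4) = 78.40
On Version 2, PR 78.40 falls between score 16 (PR 62.9) and 18 (PR 81.4).
Interpolate: 16 + (78.40 − 62.9)/(81.4 − 62.9) × (18 − 16) = 17.7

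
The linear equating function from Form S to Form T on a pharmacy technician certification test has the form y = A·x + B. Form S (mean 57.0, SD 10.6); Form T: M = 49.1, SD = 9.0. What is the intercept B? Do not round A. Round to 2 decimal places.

0.70

A = SD_Y / SD_X = 9.0 / 10.6 = 0.849057
B = M_Y − A·M_X = 49.1 − 0.849057 × 57.0 = 0.70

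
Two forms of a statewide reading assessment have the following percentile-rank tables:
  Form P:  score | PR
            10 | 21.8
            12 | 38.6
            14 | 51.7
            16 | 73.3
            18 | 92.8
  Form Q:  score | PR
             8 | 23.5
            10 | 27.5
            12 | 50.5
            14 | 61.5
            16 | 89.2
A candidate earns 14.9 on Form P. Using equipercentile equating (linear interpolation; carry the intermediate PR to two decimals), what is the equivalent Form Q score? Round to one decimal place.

PR of 14.9 on Form P: 51.7 + (14.9 − 14)/(16 − 14) × (73.3 − 51.7) = 61.42
On Form Q, PR 61.42 falls between score 12 (PR 50.5) and 14 (PR 61.5).
Interpolate: 12 + (61.42 − 50.5)/(61.5 − 50.5) × (14 − 12) = 14.0

14.0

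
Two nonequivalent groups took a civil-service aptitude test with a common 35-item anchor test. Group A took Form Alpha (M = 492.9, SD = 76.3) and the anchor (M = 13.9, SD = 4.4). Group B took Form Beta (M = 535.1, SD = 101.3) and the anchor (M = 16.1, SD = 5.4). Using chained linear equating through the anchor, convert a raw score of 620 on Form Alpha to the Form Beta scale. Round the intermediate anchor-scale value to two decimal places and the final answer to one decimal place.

Form Alpha → anchor (Group A): v = (4.4/76.3)(620 − 492.9) + 13.9 = 21.23
anchor → Form Beta (Group B): y = (101.3/5.4)(21.23 − 16.1) + 535.1 = 631.3

631.3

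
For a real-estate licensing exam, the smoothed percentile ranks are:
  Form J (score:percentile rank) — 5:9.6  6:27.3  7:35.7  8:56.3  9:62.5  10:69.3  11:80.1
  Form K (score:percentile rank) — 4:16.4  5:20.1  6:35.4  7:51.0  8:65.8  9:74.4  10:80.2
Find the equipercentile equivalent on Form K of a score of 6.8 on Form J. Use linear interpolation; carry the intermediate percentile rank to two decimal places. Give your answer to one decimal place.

PR of 6.8 on Form J: 27.3 + (6.8 − 6)/(7 − 6) × (35.7 − 27.3) = 34.02
On Form K, PR 34.02 falls between score 5 (PR 20.1) and 6 (PR 35.4).
Interpolate: 5 + (34.02 − 20.1)/(35.4 − 20.1) × (6 − 5) = 5.9

5.9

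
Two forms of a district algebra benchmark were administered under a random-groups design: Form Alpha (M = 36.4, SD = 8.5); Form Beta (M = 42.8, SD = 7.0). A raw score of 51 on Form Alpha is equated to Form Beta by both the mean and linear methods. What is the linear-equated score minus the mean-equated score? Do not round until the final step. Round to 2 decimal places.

-2.58

Mean-equated: 51 + (42.8 − 36.4) = 57.40
Linear-equated: (7.0/8.5)(51 − 36.4) + 42.8 = 54.824
Difference = 54.824 − 57.40 = -2.58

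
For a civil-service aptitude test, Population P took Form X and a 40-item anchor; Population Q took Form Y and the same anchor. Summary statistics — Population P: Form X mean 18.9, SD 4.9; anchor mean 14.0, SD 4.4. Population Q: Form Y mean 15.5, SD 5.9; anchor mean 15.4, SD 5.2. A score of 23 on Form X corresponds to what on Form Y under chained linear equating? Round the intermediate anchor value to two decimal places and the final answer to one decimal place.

18.1

Form X → anchor (Population P): v = (4.4/4.9)(23 − 18.9) + 14.0 = 17.68
anchor → Form Y (Population Q): y = (5.9/5.2)(17.68 − 15.4) + 15.5 = 18.1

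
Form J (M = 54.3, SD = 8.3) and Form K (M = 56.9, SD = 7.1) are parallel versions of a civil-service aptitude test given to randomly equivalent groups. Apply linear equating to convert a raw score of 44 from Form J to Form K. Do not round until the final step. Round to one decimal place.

Linear equating: y = (SD_Y/SD_X)(x − M_X) + M_Y
y = (7.1/8.3)(44 − 54.3) + 56.9
y = 0.855422 × -10.3 + 56.9 = -8.8108 + 56.9 = 48.1

48.1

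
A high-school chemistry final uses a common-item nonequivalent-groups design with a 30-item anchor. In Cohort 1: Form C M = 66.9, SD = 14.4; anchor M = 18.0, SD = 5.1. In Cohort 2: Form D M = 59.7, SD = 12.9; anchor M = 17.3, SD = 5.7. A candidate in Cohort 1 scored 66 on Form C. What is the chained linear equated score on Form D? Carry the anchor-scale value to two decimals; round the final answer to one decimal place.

Form C → anchor (Cohort 1): v = (5.1/14.4)(66 − 66.9) + 18.0 = 17.68
anchor → Form D (Cohort 2): y = (12.9/5.7)(17.68 − 17.3) + 59.7 = 60.6

60.6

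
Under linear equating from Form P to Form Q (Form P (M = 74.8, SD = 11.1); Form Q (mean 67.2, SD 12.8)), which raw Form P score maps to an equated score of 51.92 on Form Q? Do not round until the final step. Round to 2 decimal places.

Invert y = (SD_Y/SD_X)(x − M_X) + M_Y:
x = (SD_X/SD_Y)(y − M_Y) + M_X = (11.1/12.8)(51.92 − 67.2) + 74.8
x = 0.867188 × -15.280 + 74.8 = 61.55

61.55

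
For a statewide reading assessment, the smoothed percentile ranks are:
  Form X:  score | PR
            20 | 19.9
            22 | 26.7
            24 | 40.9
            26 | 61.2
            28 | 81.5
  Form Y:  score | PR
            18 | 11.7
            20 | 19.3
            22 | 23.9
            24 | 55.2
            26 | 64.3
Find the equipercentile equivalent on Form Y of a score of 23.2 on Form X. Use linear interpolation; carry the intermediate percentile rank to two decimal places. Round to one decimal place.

22.7

PR of 23.2 on Form X: 26.7 + (23.2 − 22)/(24 − 22) × (40.9 − 26.7) = 35.22
On Form Y, PR 35.22 falls between score 22 (PR 23.9) and 24 (PR 55.2).
Interpolate: 22 + (35.22 − 23.9)/(55.2 − 23.9) × (24 − 22) = 22.7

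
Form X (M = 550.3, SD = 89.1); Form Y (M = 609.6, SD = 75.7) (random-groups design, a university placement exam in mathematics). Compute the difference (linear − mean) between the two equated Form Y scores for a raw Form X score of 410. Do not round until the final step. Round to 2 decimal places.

Mean-equated: 410 + (609.6 − 550.3) = 469.30
Linear-equated: (75.7/89.1)(410 − 550.3) + 609.6 = 490.400
Difference = 490.400 − 469.30 = 21.10

21.10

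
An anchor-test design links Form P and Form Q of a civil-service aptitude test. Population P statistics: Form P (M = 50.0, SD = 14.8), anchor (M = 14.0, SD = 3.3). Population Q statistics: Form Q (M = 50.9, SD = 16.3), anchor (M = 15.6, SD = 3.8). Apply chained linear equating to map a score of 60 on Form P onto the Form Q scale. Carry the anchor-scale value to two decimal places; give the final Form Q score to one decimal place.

Form P → anchor (Population P): v = (3.3/14.8)(60 − 50.0) + 14.0 = 16.23
anchor → Form Q (Population Q): y = (16.3/3.8)(16.23 − 15.6) + 50.9 = 53.6

53.6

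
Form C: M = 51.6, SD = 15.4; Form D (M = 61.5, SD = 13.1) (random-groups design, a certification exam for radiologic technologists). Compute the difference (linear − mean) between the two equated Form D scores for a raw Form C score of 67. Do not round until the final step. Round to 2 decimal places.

-2.30

Mean-equated: 67 + (61.5 − 51.6) = 76.90
Linear-equated: (13.1/15.4)(67 − 51.6) + 61.5 = 74.600
Difference = 74.600 − 76.90 = -2.30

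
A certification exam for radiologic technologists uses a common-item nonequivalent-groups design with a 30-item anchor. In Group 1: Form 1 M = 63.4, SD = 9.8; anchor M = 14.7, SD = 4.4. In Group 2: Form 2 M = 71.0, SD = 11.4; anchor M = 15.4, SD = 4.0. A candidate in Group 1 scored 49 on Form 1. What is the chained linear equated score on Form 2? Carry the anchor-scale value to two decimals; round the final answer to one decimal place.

50.6

Form 1 → anchor (Group 1): v = (4.4/9.8)(49 − 63.4) + 14.7 = 8.23
anchor → Form 2 (Group 2): y = (11.4/4.0)(8.23 − 15.4) + 71.0 = 50.6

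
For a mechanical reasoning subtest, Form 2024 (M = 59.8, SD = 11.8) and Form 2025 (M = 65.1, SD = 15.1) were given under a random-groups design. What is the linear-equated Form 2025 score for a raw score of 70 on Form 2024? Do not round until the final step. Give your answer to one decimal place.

Linear equating: y = (SD_Y/SD_X)(x − M_X) + M_Y
y = (15.1/11.8)(70 − 59.8) + 65.1
y = 1.279661 × 10.2 + 65.1 = 13.0525 + 65.1 = 78.2

78.2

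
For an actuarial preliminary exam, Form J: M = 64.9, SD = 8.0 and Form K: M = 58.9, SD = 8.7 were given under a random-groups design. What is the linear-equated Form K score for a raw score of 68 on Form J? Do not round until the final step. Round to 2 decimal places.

62.27

Linear equating: y = (SD_Y/SD_X)(x − M_X) + M_Y
y = (8.7/8.0)(68 − 64.9) + 58.9
y = 1.087500 × 3.1 + 58.9 = 3.3712 + 58.9 = 62.27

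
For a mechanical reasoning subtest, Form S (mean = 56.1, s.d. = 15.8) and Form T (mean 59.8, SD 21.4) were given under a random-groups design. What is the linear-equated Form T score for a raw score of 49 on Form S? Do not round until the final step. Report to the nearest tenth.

50.2

Linear equating: y = (SD_Y/SD_X)(x − M_X) + M_Y
y = (21.4/15.8)(49 − 56.1) + 59.8
y = 1.354430 × -7.1 + 59.8 = -9.6165 + 59.8 = 50.2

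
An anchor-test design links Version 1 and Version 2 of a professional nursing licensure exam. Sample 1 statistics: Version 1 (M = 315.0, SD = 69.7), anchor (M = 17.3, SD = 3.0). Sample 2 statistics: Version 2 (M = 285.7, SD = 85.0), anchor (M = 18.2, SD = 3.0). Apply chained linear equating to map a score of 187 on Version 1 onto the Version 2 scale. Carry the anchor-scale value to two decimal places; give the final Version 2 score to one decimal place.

104.1

Version 1 → anchor (Sample 1): v = (3.0/69.7)(187 − 315.0) + 17.3 = 11.79
anchor → Version 2 (Sample 2): y = (85.0/3.0)(11.79 − 18.2) + 285.7 = 104.1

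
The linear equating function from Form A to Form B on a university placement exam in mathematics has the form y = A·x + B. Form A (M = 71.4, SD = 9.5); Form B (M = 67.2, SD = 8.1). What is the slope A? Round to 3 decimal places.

A = SD_Y / SD_X = 8.1 / 9.5 = 0.853

0.853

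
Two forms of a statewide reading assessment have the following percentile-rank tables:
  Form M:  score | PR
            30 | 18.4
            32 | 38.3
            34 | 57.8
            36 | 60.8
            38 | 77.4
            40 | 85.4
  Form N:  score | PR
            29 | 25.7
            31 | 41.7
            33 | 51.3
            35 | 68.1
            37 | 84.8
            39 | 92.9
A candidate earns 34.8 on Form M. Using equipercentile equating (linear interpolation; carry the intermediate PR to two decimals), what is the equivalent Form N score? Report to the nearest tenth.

PR of 34.8 on Form M: 57.8 + (34.8 − 34)/(36 − 34) × (60.8 − 57.8) = 59.00
On Form N, PR 59.00 falls between score 33 (PR 51.3) and 35 (PR 68.1).
Interpolate: 33 + (59.00 − 51.3)/(68.1 − 51.3) × (35 − 33) = 33.9

33.9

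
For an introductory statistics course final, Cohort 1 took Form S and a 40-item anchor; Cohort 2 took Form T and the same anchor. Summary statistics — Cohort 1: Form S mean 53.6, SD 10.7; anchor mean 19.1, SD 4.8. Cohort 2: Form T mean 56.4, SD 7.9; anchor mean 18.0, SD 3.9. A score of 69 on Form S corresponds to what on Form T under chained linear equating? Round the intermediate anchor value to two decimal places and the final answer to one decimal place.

Form S → anchor (Cohort 1): v = (4.8/10.7)(69 − 53.6) + 19.1 = 26.01
anchor → Form T (Cohort 2): y = (7.9/3.9)(26.01 − 18.0) + 56.4 = 72.6

72.6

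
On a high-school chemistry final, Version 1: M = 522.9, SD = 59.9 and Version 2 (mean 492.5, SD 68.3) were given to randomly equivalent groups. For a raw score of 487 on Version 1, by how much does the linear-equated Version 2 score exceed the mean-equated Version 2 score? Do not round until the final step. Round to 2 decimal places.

-5.03

Mean-equated: 487 + (492.5 − 522.9) = 456.60
Linear-equated: (68.3/59.9)(487 − 522.9) + 492.5 = 451.566
Difference = 451.566 − 456.60 = -5.03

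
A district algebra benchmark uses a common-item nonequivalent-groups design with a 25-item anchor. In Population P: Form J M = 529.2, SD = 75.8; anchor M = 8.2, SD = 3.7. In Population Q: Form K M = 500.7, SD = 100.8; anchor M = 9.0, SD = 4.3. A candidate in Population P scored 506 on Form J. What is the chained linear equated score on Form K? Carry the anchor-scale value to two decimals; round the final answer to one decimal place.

Form J → anchor (Population P): v = (3.7/75.8)(506 − 529.2) + 8.2 = 7.07
anchor → Form K (Population Q): y = (100.8/4.3)(7.07 − 9.0) + 500.7 = 455.5

455.5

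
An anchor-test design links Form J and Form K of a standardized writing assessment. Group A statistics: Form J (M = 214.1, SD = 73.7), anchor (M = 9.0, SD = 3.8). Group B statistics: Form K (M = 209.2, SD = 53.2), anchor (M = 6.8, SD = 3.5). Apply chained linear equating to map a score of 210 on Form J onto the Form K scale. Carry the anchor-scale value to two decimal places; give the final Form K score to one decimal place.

Form J → anchor (Group A): v = (3.8/73.7)(210 − 214.1) + 9.0 = 8.79
anchor → Form K (Group B): y = (53.2/3.5)(8.79 − 6.8) + 209.2 = 239.4

239.4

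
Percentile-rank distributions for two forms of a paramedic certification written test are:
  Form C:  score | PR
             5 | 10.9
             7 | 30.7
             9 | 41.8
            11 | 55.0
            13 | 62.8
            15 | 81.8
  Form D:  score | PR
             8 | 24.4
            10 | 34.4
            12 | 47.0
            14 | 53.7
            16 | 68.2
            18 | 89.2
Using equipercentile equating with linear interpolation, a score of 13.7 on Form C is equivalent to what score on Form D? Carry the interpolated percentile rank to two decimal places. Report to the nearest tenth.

PR of 13.7 on Form C: 62.8 + (13.7 − 13)/(15 − 13) × (81.8 − 62.8) = 69.45
On Form D, PR 69.45 falls between score 16 (PR 68.2) and 18 (PR 89.2).
Interpolate: 16 + (69.45 − 68.2)/(89.2 − 68.2) × (18 − 16) = 16.1

16.1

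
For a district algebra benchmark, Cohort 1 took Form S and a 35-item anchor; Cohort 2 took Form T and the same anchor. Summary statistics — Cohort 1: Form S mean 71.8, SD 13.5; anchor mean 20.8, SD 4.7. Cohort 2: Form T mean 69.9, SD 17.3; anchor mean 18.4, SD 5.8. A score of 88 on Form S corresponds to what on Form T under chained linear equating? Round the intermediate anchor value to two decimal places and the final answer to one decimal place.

93.9

Form S → anchor (Cohort 1): v = (4.7/13.5)(88 − 71.8) + 20.8 = 26.44
anchor → Form T (Cohort 2): y = (17.3/5.8)(26.44 − 18.4) + 69.9 = 93.9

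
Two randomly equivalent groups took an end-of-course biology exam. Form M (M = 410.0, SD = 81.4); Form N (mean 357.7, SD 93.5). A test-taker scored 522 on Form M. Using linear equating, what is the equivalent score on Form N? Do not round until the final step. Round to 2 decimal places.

486.35

Linear equating: y = (SD_Y/SD_X)(x − M_X) + M_Y
y = (93.5/81.4)(522 − 410.0) + 357.7
y = 1.148649 × 112.0 + 357.7 = 128.6486 + 357.7 = 486.35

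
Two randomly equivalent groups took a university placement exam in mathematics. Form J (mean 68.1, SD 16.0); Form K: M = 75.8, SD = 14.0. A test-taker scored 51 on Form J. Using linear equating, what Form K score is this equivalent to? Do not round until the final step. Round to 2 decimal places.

60.84

Linear equating: y = (SD_Y/SD_X)(x − M_X) + M_Y
y = (14.0/16.0)(51 − 68.1) + 75.8
y = 0.875000 × -17.1 + 75.8 = -14.9625 + 75.8 = 60.84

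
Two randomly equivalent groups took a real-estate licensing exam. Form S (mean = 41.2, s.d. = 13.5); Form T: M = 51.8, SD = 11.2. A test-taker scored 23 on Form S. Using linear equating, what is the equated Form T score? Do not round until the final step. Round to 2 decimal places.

Linear equating: y = (SD_Y/SD_X)(x − M_X) + M_Y
y = (11.2/13.5)(23 − 41.2) + 51.8
y = 0.829630 × -18.2 + 51.8 = -15.0993 + 51.8 = 36.70

36.70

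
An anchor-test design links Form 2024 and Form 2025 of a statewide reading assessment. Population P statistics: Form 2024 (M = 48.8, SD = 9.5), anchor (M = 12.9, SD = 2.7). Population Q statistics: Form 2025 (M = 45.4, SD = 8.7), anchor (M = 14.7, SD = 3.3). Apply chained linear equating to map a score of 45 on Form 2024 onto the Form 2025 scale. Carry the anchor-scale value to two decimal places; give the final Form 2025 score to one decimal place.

Form 2024 → anchor (Population P): v = (2.7/9.5)(45 − 48.8) + 12.9 = 11.82
anchor → Form 2025 (Population Q): y = (8.7/3.3)(11.82 − 14.7) + 45.4 = 37.8

37.8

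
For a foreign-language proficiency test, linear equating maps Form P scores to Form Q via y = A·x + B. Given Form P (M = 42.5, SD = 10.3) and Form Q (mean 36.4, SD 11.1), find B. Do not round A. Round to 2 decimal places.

-9.40

A = SD_Y / SD_X = 11.1 / 10.3 = 1.077670
B = M_Y − A·M_X = 36.4 − 1.077670 × 42.5 = -9.40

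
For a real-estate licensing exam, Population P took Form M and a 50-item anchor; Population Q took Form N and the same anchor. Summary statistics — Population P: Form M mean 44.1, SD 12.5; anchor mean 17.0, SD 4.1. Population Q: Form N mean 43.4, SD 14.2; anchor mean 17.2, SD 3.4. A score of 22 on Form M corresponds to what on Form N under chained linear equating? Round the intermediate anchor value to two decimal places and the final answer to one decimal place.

Form M → anchor (Population P): v = (4.1/12.5)(22 − 44.1) + 17.0 = 9.75
anchor → Form N (Population Q): y = (14.2/3.4)(9.75 − 17.2) + 43.4 = 12.3

12.3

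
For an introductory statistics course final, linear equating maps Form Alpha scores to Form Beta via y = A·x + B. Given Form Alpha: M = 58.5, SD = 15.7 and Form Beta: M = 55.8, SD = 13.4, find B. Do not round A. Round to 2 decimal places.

5.87

A = SD_Y / SD_X = 13.4 / 15.7 = 0.853503
B = M_Y − A·M_X = 55.8 − 0.853503 × 58.5 = 5.87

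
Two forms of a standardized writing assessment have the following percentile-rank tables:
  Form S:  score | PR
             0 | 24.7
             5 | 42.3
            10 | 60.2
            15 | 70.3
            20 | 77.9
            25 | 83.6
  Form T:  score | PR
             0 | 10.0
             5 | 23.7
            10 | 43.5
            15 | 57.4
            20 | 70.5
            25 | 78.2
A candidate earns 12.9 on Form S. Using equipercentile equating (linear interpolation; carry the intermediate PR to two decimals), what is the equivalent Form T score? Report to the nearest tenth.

18.3

PR of 12.9 on Form S: 60.2 + (12.9 − 10)/(15 − 10) × (70.3 − 60.2) = 66.06
On Form T, PR 66.06 falls between score 15 (PR 57.4) and 20 (PR 70.5).
Interpolate: 15 + (66.06 − 57.4)/(70.5 − 57.4) × (20 − 15) = 18.3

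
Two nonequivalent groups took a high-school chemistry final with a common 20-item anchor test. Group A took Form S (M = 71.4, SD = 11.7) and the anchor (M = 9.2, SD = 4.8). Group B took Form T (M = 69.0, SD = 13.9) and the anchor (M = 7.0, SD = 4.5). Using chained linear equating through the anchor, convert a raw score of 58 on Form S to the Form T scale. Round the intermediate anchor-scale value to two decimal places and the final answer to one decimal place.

58.8

Form S → anchor (Group A): v = (4.8/11.7)(58 − 71.4) + 9.2 = 3.70
anchor → Form T (Group B): y = (13.9/4.5)(3.70 − 7.0) + 69.0 = 58.8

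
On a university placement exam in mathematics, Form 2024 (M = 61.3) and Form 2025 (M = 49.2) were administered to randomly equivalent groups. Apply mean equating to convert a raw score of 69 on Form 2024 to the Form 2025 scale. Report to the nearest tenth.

Mean equating: y = x + (M_Y − M_X) = 69 + (49.2 − 61.3) = 56.9

56.9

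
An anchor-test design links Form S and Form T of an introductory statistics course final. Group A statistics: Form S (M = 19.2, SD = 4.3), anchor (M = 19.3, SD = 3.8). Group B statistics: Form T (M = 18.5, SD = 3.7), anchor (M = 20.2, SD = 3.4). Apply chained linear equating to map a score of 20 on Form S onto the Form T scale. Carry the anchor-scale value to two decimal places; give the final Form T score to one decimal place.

Form S → anchor (Group A): v = (3.8/4.3)(20 − 19.2) + 19.3 = 20.01
anchor → Form T (Group B): y = (3.7/3.4)(20.01 − 20.2) + 18.5 = 18.3

18.3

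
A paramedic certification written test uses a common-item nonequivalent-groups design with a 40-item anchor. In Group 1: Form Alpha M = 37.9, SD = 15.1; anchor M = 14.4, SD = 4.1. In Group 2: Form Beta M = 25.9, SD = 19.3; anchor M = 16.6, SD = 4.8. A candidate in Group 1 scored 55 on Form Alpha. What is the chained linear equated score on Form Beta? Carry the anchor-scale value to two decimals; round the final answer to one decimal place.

35.7

Form Alpha → anchor (Group 1): v = (4.1/15.1)(55 − 37.9) + 14.4 = 19.04
anchor → Form Beta (Group 2): y = (19.3/4.8)(19.04 − 16.6) + 25.9 = 35.7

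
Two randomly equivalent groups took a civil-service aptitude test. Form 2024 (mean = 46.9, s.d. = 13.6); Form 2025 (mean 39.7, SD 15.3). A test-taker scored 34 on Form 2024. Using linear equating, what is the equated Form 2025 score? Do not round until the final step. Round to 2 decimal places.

25.19

Linear equating: y = (SD_Y/SD_X)(x − M_X) + M_Y
y = (15.3/13.6)(34 − 46.9) + 39.7
y = 1.125000 × -12.9 + 39.7 = -14.5125 + 39.7 = 25.19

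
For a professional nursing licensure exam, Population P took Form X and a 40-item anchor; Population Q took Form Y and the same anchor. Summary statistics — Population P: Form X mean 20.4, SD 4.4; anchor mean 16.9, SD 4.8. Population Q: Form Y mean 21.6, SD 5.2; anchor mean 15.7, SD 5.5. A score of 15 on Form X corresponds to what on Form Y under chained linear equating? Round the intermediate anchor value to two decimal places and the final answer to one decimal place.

17.2

Form X → anchor (Population P): v = (4.8/4.4)(15 − 20.4) + 16.9 = 11.01
anchor → Form Y (Population Q): y = (5.2/5.5)(11.01 − 15.7) + 21.6 = 17.2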